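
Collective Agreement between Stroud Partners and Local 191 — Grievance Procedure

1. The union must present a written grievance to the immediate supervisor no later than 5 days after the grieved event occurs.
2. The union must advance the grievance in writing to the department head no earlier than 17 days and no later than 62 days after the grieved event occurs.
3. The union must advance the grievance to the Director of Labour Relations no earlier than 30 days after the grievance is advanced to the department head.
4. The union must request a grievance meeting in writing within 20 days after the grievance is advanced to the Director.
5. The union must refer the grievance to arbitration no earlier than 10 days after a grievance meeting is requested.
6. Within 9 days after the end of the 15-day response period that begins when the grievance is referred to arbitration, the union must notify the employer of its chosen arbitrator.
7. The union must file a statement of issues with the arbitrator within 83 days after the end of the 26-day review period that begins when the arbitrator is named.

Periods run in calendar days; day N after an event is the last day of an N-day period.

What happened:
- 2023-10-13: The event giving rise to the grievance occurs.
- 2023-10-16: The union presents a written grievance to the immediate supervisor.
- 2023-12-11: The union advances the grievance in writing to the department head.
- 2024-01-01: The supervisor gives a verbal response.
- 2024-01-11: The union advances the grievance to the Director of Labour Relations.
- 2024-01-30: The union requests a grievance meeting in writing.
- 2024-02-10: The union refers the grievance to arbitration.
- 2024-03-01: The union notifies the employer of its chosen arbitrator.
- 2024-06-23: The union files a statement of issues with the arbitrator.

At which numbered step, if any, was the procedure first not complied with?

Step 7

(1) due by 2023-10-13 + 5 days = 2023-10-18; 2023-10-16 is within that limit.
(2) the permitted window runs from 2023-10-13 + 17 = 2023-10-30 to 2023-10-13 + 62 = 2023-12-14; done 2023-12-11, which is between those dates.
(3) permitted from 2023-12-11 + 30 days = 2024-01-10 onward; done 2024-01-11, after the minimum wait.
(4) due by 2024-01-11 + 20 days = 2024-01-31; 2024-01-30 is within that limit.
(5) permitted from 2024-01-30 + 10 days = 2024-02-09 onward; 2024-02-10 is on or after that date.
(6) due by 2024-02-25 + 9 days = 2024-03-05; completed 2024-03-01, before the deadline.
(7) due by 2024-03-27 + 83 days = 2024-06-18; not done until 2024-06-23, 5 days after the deadline.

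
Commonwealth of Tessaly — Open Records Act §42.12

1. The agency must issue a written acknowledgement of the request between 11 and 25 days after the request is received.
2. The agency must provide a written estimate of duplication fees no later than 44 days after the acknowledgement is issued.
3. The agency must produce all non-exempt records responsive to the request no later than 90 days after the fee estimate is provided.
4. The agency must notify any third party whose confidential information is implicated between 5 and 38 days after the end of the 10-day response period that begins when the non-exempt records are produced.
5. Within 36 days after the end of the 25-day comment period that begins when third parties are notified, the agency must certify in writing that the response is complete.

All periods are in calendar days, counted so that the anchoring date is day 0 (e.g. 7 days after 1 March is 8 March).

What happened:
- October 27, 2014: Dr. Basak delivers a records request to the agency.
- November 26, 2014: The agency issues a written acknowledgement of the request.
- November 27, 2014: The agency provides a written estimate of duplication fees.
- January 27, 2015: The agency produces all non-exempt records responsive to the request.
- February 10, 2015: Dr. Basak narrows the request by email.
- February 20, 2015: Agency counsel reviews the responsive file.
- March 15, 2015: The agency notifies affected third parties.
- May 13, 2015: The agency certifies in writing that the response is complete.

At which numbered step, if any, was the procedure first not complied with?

Step 1

Step 1: the window is 11–25 days after October 27, 2014 (when the request is received), so November 7, 2014 through November 21, 2014; November 26, 2014 is 5 days past the end of the window.
Later steps need not be reached.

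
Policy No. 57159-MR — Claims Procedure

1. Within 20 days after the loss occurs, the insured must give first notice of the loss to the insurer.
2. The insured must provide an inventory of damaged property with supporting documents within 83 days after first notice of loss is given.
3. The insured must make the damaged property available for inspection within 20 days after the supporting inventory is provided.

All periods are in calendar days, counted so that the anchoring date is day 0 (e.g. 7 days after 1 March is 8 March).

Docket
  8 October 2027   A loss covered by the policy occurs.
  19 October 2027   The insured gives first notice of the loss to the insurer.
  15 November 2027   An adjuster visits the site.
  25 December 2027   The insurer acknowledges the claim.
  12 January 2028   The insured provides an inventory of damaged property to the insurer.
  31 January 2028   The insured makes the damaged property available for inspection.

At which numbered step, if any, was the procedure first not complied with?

Step 1 — counting 20 days from 8 October 2027 (when the loss occurs) gives a deadline of 28 October 2027; completed 19 October 2027, before the deadline.
Step 2 — counting 83 days from 19 October 2027 (when first notice of loss is given) gives a deadline of 10 January 2028; done 12 January 2028 — 2 days late.
That is the first point of non-compliance.

Step 2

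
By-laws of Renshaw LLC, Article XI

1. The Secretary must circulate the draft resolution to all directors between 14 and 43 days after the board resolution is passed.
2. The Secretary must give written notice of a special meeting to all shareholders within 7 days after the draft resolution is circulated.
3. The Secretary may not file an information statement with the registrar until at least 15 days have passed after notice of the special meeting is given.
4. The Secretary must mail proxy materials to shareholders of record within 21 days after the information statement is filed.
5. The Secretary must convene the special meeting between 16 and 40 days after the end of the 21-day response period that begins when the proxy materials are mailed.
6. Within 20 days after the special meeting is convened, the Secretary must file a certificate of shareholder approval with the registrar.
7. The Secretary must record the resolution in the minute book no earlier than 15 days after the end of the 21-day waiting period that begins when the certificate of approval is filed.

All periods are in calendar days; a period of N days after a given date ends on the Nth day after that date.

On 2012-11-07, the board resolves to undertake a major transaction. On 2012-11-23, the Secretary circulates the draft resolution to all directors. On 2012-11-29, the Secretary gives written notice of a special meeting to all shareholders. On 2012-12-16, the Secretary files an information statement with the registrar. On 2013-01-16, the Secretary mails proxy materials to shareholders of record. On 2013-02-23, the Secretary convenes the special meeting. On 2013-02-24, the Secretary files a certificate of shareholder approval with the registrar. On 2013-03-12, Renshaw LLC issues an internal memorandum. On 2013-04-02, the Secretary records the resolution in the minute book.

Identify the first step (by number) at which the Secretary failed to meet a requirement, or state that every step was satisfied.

(1) the permitted window runs from 2012-11-07 + 14 = 2012-11-21 to 2012-11-07 + 43 = 2012-12-20; 2012-11-23 falls inside that range.
(2) due by 2012-11-23 + 7 days = 2012-11-30; completed 2012-11-29, before the deadline.
(3) permitted from 2012-11-29 + 15 days = 2012-12-14 onward; 2012-12-16 is on or after that date.
(4) due by 2012-12-16 + 21 days = 2013-01-06; 2013-01-16 misses that deadline by 10 days.
That is the first point of non-compliance.

Step 4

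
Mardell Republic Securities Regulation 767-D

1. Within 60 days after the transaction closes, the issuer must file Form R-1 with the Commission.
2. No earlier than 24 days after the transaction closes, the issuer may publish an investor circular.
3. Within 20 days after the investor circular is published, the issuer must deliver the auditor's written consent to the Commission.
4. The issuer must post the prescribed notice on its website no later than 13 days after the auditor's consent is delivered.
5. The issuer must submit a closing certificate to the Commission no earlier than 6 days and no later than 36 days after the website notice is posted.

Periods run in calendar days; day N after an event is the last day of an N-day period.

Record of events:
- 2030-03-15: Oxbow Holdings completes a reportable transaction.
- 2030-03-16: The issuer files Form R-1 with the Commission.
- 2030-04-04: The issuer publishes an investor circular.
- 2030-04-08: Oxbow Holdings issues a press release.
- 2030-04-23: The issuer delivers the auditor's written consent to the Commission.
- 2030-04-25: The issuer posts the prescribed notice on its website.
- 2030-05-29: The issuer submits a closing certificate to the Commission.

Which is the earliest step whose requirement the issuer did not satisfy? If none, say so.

Step 2

(1) due by 2030-03-15 + 60 days = 2030-05-14; done 2030-03-16 — timely.
(2) permitted from 2030-03-15 + 24 days = 2030-04-08 onward; acted on 2030-04-04, 4 days prematurely.
Later steps need not be reached.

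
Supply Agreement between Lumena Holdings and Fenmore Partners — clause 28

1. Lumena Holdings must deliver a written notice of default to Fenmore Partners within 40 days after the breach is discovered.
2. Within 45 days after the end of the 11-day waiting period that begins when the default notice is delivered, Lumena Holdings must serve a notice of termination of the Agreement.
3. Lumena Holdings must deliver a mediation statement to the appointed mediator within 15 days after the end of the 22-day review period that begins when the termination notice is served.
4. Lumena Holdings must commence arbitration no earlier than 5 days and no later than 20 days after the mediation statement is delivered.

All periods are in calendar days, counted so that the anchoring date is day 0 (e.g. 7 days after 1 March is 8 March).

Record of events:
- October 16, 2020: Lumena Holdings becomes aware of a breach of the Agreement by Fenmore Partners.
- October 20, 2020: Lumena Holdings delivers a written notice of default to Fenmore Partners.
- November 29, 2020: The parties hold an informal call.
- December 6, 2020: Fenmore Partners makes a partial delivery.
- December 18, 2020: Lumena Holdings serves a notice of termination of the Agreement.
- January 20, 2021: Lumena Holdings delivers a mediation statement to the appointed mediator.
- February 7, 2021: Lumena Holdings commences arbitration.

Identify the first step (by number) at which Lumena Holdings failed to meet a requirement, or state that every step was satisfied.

Step 1 — counting 40 days from October 16, 2020 (when the breach is discovered) gives a deadline of November 25, 2020; done October 20, 2020 — timely.
Step 2 — counting 45 days from October 31, 2020 (end of the 11-day waiting period, which began when the default notice is delivered on October 20, 2020) gives a deadline of December 15, 2020; December 18, 2020 misses that deadline by 3 days.
The procedure was therefore not followed at step 2.

Step 2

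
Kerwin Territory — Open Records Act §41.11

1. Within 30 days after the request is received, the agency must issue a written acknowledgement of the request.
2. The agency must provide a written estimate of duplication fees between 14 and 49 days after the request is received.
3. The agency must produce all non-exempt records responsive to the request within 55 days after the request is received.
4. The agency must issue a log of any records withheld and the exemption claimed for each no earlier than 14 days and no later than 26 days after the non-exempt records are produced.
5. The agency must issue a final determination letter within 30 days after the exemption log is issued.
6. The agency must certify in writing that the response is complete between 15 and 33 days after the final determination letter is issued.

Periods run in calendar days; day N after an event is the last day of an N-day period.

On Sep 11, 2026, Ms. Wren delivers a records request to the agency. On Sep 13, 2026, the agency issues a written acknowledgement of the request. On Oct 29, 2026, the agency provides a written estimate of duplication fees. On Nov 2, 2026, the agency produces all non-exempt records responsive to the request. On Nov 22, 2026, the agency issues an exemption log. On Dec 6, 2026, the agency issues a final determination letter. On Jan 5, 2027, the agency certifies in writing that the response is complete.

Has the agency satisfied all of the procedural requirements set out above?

Step 1 — counting 30 days from Sep 11, 2026 (when the request is received) gives a deadline of Oct 11, 2026; Sep 13, 2026 is within that limit.
Step 2 — 14 and 49 days from Sep 11, 2026 (when the request is received) are Sep 25, 2026 and Oct 30, 2026 respectively; done Oct 29, 2026 — within the window.
Step 3 — counting 55 days from Sep 11, 2026 (when the request is received) gives a deadline of Nov 5, 2026; completed Nov 2, 2026, before the deadline.
Step 4 — 14 and 26 days from Nov 2, 2026 (when the non-exempt records are produced) are Nov 16, 2026 and Nov 28, 2026 respectively; done Nov 22, 2026, which is between those dates.
Step 5 — counting 30 days from Nov 22, 2026 (when the exemption log is issued) gives a deadline of Dec 22, 2026; Dec 6, 2026 is within that limit.
Step 6 — 15 and 33 days from Dec 6, 2026 (when the final determination letter is issued) are Dec 21, 2026 and Jan 8, 2027 respectively; Jan 5, 2027 falls inside that range.

Yes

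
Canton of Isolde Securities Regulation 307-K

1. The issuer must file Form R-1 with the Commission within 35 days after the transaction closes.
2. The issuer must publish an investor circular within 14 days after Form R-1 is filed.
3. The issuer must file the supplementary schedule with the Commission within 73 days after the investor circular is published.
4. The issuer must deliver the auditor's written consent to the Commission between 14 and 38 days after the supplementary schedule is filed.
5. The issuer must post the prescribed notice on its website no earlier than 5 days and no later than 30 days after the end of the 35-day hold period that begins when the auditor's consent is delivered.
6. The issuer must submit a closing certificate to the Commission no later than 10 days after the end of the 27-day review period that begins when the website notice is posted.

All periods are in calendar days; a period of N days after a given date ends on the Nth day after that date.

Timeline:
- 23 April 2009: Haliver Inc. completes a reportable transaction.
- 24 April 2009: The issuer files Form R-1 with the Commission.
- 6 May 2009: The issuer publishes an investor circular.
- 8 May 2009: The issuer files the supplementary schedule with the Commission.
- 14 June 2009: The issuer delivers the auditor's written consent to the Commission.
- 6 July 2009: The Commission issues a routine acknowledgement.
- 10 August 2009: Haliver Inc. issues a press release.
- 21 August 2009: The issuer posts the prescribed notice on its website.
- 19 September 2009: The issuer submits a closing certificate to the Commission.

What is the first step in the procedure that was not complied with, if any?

(1) due by 23 April 2009 + 35 days = 28 May 2009; 24 April 2009 is within that limit.
(2) due by 24 April 2009 + 14 days = 8 May 2009; 6 May 2009 is within that limit.
(3) due by 6 May 2009 + 73 days = 18 July 2009; 8 May 2009 is within that limit.
(4) the permitted window runs from 8 May 2009 + 14 = 22 May 2009 to 8 May 2009 + 38 = 15 June 2009; done 14 June 2009 — within the window.
(5) the permitted window runs from 19 July 2009 + 5 = 24 July 2009 to 19 July 2009 + 30 = 18 August 2009; done 21 August 2009 — 3 days after the window closed.
The analysis stops there.

Step 5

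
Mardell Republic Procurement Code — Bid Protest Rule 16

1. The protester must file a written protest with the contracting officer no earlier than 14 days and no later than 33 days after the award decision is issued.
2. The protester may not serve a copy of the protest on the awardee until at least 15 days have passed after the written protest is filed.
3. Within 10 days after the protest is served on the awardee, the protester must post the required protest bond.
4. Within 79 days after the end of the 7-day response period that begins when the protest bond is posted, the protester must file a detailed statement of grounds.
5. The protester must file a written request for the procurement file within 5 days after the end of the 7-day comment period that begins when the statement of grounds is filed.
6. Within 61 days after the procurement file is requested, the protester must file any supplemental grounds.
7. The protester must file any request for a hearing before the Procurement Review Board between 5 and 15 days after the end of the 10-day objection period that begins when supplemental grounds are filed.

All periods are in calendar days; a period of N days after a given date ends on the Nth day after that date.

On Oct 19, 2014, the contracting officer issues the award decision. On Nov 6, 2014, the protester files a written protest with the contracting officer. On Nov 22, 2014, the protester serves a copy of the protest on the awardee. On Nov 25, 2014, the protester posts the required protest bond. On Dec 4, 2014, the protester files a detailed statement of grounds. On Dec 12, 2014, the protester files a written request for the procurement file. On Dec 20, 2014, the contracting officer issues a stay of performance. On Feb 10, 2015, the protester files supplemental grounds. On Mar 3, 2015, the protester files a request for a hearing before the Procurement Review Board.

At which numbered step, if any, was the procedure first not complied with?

Step 1 — 14 and 33 days from Oct 19, 2014 (when the award decision is issued) are Nov 2, 2014 and Nov 21, 2014 respectively; done Nov 6, 2014, which is between those dates.
Step 2 — must wait 15 days from Nov 6, 2014 (when the written protest is filed), so not before Nov 21, 2014; Nov 22, 2014 is on or after that date.
Step 3 — counting 10 days from Nov 22, 2014 (when the protest is served on the awardee) gives a deadline of Dec 2, 2014; Nov 25, 2014 is within that limit.
Step 4 — counting 79 days from Dec 2, 2014 (end of the 7-day response period, which began when the protest bond is posted on Nov 25, 2014) gives a deadline of Feb 19, 2015; completed Dec 4, 2014, before the deadline.
Step 5 — counting 5 days from Dec 11, 2014 (end of the 7-day comment period, which began when the statement of grounds is filed on Dec 4, 2014) gives a deadline of Dec 16, 2014; Dec 12, 2014 is within that limit.
Step 6 — counting 61 days from Dec 12, 2014 (when the procurement file is requested) gives a deadline of Feb 11, 2015; Feb 10, 2015 is within that limit.
Step 7 — 5 and 15 days from Feb 20, 2015 (end of the 10-day objection period, which began when supplemental grounds are filed on Feb 10, 2015) are Feb 25, 2015 and Mar 7, 2015 respectively; done Mar 3, 2015 — within the window.

None — every step was satisfied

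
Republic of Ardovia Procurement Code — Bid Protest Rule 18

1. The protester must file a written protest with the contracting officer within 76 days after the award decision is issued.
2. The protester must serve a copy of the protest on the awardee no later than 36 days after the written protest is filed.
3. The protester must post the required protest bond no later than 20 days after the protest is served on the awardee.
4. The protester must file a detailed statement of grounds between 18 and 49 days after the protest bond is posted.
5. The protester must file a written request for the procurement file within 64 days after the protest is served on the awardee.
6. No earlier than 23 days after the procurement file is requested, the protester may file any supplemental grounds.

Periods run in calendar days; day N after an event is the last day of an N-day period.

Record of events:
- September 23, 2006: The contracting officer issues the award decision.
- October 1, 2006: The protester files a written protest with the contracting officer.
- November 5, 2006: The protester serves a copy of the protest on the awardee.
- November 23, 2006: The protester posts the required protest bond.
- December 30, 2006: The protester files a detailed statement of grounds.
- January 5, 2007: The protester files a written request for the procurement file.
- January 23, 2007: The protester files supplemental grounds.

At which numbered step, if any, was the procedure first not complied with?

Step 6

Step 1 — counting 76 days from September 23, 2006 (when the award decision is issued) gives a deadline of December 8, 2006; done October 1, 2006 — timely.
Step 2 — counting 36 days from October 1, 2006 (when the written protest is filed) gives a deadline of November 6, 2006; done November 5, 2006 — timely.
Step 3 — counting 20 days from November 5, 2006 (when the protest is served on the awardee) gives a deadline of November 25, 2006; November 23, 2006 is within that limit.
Step 4 — 18 and 49 days from November 23, 2006 (when the protest bond is posted) are December 11, 2006 and January 11, 2007 respectively; done December 30, 2006, which is between those dates.
Step 5 — counting 64 days from November 5, 2006 (when the protest is served on the awardee) gives a deadline of January 8, 2007; January 5, 2007 is within that limit.
Step 6 — must wait 23 days from January 5, 2007 (when the procurement file is requested), so not before January 28, 2007; done January 23, 2007 — 5 days too early.
The analysis stops there.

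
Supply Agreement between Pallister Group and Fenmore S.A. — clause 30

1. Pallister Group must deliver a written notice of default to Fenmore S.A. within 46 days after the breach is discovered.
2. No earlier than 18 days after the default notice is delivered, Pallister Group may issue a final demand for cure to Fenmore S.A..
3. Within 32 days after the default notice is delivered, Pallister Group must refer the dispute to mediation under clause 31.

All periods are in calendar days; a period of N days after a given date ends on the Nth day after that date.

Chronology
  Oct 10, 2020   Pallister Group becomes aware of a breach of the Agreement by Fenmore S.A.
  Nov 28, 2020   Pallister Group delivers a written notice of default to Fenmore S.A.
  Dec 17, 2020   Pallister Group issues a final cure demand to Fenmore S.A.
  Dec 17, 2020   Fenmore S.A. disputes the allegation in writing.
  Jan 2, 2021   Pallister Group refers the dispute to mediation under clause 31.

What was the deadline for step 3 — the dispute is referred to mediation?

Dec 30, 2020

Step 3 runs from Nov 28, 2020, when the default notice is delivered. 32 days after Nov 28, 2020 is Dec 30, 2020.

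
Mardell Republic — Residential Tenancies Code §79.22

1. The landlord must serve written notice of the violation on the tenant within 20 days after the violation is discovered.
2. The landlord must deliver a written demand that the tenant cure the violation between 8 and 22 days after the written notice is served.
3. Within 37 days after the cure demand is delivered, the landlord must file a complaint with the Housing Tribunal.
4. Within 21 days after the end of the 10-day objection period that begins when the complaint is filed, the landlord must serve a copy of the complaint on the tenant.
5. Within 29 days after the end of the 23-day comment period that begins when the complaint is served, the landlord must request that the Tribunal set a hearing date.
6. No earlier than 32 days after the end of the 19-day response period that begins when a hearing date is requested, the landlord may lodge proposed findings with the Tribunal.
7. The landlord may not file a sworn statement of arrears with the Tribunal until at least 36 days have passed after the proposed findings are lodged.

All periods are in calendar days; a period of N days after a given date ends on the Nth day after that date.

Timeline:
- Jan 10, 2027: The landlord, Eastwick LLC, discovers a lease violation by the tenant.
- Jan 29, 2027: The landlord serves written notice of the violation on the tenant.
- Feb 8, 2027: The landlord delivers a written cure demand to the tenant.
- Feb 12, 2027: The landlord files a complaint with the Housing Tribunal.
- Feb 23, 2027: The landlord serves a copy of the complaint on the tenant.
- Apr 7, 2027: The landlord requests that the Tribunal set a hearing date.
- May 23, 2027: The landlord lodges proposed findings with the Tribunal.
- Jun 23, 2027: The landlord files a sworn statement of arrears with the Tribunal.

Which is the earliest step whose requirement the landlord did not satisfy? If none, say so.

Step 6

Step 1: 20 days after Jan 10, 2027 (when the violation is discovered) is Jan 30, 2027; Jan 29, 2027 is within that limit.
Step 2: the window is 8–22 days after Jan 29, 2027 (when the written notice is served), so Feb 6, 2027 through Feb 20, 2027; Feb 8, 2027 falls inside that range.
Step 3: 37 days after Feb 8, 2027 (when the cure demand is delivered) is Mar 17, 2027; done Feb 12, 2027 — timely.
Step 4: 21 days after Feb 22, 2027 (end of the 10-day objection period, which began when the complaint is filed on Feb 12, 2027) is Mar 15, 2027; completed Feb 23, 2027, before the deadline.
Step 5: 29 days after Mar 18, 2027 (end of the 23-day comment period, which began when the complaint is served on Feb 23, 2027) is Apr 16, 2027; done Apr 7, 2027 — timely.
Step 6: the earliest permitted date is 32 days after Apr 26, 2027 (end of the 19-day response period, which began when a hearing date is requested on Apr 7, 2027), i.e. May 28, 2027; done May 23, 2027 — 5 days too early.
No need to go further; step 6 was not satisfied.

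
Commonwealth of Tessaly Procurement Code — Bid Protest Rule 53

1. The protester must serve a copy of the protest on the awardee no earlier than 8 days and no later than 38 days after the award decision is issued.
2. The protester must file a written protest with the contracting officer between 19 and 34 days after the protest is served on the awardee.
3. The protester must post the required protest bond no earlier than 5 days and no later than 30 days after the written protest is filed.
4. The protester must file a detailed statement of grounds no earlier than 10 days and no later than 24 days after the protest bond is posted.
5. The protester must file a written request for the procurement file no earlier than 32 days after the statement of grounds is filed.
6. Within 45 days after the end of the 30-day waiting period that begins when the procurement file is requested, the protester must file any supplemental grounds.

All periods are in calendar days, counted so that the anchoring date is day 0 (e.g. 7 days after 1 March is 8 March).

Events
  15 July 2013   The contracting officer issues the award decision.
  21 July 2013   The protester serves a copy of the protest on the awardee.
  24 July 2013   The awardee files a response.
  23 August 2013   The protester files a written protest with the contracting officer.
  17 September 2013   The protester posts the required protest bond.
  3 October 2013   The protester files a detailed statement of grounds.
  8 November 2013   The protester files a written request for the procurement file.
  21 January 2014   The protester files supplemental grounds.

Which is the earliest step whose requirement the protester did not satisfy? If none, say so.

(1) the permitted window runs from 15 July 2013 + 8 = 23 July 2013 to 15 July 2013 + 38 = 22 August 2013; done 21 July 2013 — 2 days before the window opened.
Later steps need not be reached.

Step 1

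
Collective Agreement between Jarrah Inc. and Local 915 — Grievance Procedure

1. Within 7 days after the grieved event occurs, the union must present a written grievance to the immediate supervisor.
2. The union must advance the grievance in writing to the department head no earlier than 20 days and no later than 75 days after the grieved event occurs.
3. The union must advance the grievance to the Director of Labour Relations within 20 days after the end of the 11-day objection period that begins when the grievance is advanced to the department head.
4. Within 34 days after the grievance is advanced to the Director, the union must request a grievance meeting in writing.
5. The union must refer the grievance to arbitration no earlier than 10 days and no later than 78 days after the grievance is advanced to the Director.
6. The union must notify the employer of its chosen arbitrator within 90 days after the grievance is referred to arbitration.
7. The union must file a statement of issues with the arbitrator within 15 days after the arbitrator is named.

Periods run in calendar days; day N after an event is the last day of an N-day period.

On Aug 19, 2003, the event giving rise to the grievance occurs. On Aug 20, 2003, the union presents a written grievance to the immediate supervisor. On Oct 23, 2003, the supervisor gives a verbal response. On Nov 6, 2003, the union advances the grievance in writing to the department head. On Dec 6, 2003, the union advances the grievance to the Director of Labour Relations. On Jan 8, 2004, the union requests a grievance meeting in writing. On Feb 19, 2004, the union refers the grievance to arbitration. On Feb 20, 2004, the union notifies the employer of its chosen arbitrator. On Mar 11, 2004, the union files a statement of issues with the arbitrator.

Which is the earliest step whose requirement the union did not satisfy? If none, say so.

Step 1 — counting 7 days from Aug 19, 2003 (when the grieved event occurs) gives a deadline of Aug 26, 2003; completed Aug 20, 2003, before the deadline.
Step 2 — 20 and 75 days from Aug 19, 2003 (when the grieved event occurs) are Sep 8, 2003 and Nov 2, 2003 respectively; done Nov 6, 2003 — 4 days after the window closed.
Later steps need not be reached.

Step 2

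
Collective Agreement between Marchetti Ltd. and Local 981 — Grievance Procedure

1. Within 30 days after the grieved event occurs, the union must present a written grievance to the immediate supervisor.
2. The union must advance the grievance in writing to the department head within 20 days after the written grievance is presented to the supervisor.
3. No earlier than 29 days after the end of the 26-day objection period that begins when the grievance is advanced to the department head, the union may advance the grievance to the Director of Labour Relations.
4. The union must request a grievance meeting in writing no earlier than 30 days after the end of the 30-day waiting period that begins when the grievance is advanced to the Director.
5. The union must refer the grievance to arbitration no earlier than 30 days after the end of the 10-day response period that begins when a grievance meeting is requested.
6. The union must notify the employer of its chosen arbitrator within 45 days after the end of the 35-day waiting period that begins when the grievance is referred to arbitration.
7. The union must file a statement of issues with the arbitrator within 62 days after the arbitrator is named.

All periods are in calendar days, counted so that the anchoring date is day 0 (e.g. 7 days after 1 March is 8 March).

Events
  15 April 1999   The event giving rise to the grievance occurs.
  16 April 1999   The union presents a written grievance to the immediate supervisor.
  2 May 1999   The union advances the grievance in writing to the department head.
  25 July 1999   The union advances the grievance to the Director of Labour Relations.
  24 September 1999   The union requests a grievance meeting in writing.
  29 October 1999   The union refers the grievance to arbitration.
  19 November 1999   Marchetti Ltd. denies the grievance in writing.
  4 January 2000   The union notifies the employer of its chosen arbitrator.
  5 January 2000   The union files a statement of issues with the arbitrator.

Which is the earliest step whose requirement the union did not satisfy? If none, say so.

Step 1 — counting 30 days from 15 April 1999 (when the grieved event occurs) gives a deadline of 15 May 1999; done 16 April 1999 — timely.
Step 2 — counting 20 days from 16 April 1999 (when the written grievance is presented to the supervisor) gives a deadline of 6 May 1999; 2 May 1999 is within that limit.
Step 3 — must wait 29 days from 28 May 1999 (end of the 26-day objection period, which began when the grievance is advanced to the department head on 2 May 1999), so not before 26 June 1999; done 25 July 1999 — permitted.
Step 4 — must wait 30 days from 24 August 1999 (end of the 30-day waiting period, which began when the grievance is advanced to the Director on 25 July 1999), so not before 23 September 1999; 24 September 1999 is on or after that date.
Step 5 — must wait 30 days from 4 October 1999 (end of the 10-day response period, which began when a grievance meeting is requested on 24 September 1999), so not before 3 November 1999; done 29 October 1999 — 5 days too early.
The analysis stops there.

Step 5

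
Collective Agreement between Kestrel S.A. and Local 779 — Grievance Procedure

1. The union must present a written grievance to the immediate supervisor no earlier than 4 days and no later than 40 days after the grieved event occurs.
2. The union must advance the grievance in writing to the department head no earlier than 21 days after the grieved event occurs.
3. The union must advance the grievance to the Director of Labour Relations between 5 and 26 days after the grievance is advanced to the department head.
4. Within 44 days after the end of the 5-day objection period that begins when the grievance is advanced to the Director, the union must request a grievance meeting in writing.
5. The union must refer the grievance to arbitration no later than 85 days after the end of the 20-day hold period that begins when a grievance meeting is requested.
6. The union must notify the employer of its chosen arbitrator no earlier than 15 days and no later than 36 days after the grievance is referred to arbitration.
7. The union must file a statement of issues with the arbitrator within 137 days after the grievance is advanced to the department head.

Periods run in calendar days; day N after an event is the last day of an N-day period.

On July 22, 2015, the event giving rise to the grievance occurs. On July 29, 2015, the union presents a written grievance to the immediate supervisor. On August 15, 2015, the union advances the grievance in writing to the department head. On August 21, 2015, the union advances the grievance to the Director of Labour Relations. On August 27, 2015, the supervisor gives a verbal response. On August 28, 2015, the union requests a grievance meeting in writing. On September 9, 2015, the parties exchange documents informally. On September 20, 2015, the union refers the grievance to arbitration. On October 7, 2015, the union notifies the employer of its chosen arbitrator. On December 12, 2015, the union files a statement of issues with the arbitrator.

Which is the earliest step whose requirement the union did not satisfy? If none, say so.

None — every step was satisfied

(1) the permitted window runs from July 22, 2015 + 4 = July 26, 2015 to July 22, 2015 + 40 = August 31, 2015; done July 29, 2015 — within the window.
(2) permitted from July 22, 2015 + 21 days = August 12, 2015 onward; August 15, 2015 is on or after that date.
(3) the permitted window runs from August 15, 2015 + 5 = August 20, 2015 to August 15, 2015 + 26 = September 10, 2015; done August 21, 2015, which is between those dates.
(4) due by August 26, 2015 + 44 days = October 9, 2015; done August 28, 2015 — timely.
(5) due by September 17, 2015 + 85 days = December 11, 2015; done September 20, 2015 — timely.
(6) the permitted window runs from September 20, 2015 + 15 = October 5, 2015 to September 20, 2015 + 36 = October 26, 2015; October 7, 2015 falls inside that range.
(7) due by August 15, 2015 + 137 days = December 30, 2015; done December 12, 2015 — timely.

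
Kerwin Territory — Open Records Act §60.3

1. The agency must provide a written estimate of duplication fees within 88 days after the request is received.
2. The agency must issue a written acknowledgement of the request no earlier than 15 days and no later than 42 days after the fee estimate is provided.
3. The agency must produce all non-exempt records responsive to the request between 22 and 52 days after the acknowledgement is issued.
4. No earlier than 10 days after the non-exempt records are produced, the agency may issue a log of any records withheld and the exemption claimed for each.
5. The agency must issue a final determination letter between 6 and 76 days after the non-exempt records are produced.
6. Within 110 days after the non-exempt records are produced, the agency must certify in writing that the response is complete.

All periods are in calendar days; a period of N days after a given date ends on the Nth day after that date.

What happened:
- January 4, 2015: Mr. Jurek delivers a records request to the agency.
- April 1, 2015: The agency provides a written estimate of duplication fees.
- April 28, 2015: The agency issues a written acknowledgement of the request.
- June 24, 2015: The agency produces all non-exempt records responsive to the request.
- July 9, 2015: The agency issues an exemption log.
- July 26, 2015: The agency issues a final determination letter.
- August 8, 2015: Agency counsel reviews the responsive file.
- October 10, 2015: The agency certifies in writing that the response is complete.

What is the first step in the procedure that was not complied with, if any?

Step 1 — counting 88 days from January 4, 2015 (when the request is received) gives a deadline of April 2, 2015; completed April 1, 2015, before the deadline.
Step 2 — 15 and 42 days from April 1, 2015 (when the fee estimate is provided) are April 16, 2015 and May 13, 2015 respectively; done April 28, 2015 — within the window.
Step 3 — 22 and 52 days from April 28, 2015 (when the acknowledgement is issued) are May 20, 2015 and June 19, 2015 respectively; done June 24, 2015 — 5 days after the window closed.

Step 3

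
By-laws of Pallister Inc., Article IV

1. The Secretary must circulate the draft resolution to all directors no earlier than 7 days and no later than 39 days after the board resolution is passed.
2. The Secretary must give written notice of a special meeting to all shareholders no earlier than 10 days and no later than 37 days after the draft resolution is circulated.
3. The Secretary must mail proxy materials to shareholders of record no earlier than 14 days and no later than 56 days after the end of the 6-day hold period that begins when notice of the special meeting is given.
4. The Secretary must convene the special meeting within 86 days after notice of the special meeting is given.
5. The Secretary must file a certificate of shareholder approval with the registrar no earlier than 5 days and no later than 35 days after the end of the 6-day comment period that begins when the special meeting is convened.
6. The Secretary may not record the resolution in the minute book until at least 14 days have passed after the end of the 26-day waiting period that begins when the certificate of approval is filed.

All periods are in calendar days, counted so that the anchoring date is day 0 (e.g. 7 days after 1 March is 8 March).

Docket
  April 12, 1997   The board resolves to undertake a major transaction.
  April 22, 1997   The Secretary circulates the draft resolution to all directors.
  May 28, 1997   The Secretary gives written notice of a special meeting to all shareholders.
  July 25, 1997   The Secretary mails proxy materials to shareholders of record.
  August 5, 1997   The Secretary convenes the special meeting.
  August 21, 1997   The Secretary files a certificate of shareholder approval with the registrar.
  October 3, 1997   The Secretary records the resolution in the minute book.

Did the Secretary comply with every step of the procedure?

Yes

Step 1: the window is 7–39 days after April 12, 1997 (when the board resolution is passed), so April 19, 1997 through May 21, 1997; April 22, 1997 falls inside that range.
Step 2: the window is 10–37 days after April 22, 1997 (when the draft resolution is circulated), so May 2, 1997 through May 29, 1997; done May 28, 1997 — within the window.
Step 3: the window is 14–56 days after June 3, 1997 (end of the 6-day hold period, which began when notice of the special meeting is given on May 28, 1997), so June 17, 1997 through July 29, 1997; done July 25, 1997 — within the window.
Step 4: 86 days after May 28, 1997 (when notice of the special meeting is given) is August 22, 1997; completed August 5, 1997, before the deadline.
Step 5: the window is 5–35 days after August 11, 1997 (end of the 6-day comment period, which began when the special meeting is convened on August 5, 1997), so August 16, 1997 through September 15, 1997; done August 21, 1997 — within the window.
Step 6: the earliest permitted date is 14 days after September 16, 1997 (end of the 26-day waiting period, which began when the certificate of approval is filed on August 21, 1997), i.e. September 30, 1997; done October 3, 1997 — permitted.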